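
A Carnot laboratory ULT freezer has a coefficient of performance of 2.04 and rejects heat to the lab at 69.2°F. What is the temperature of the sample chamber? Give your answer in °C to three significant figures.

For a Carnot refrigerator COP_R = T_C/(T_H − T_C), so T_C = COP·T_H/(1 + COP).
With T_H = 293.82 K, T_C = 2.04 × 293.82/3.040 = 197.17 K.
Converting, 197.17 K = -75.98°C.

-76.0 °C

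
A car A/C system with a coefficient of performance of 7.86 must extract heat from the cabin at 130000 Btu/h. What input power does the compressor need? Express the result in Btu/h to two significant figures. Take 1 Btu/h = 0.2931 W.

Ẇ = Q̇_C/COP = 130000/7.86 = 16540 Btu/h.

17000 Btu/h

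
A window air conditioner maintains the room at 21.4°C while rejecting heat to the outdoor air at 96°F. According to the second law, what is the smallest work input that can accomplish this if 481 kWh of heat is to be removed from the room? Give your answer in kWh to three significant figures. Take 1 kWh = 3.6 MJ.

In absolute terms T_C = 294.55 K and T_H = 308.71 K, so ΔT = 14.16 K.
The reversible limit is COP_R = T_C/ΔT = 20.81, so W_min = Q_C/COP = Q_C·ΔT/T_C.
W_min = 481.0 × 14.16/294.55 = 23.12 kWh.

23.1 kWh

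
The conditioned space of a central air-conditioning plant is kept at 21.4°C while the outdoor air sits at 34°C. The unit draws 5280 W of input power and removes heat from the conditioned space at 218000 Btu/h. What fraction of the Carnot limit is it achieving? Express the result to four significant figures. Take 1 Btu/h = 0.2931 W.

Converting, Q̇_C = 218000 Btu/h = 63900 W, so COP_actual = Q̇_C/Ẇ = 63900/5280 = 12.10.
In absolute terms T_C = 294.55 K and T_H = 307.15 K, so ΔT = 12.60 K.
COP_Carnot = T_C/ΔT = 294.55/12.60 = 23.38.
η_II = COP_actual/COP_Carnot = 12.10/23.38 = 0.5177.

0.5177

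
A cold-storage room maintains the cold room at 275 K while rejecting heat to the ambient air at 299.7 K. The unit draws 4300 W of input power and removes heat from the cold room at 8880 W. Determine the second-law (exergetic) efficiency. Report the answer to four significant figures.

0.1855

COP_actual = Q̇_C/Ẇ = 8880/4300 = 2.065.
The reservoir spacing is ΔT = 299.7 − 275 = 24.70 K.
COP_Carnot = T_C/ΔT = 275.00/24.70 = 11.13.
η_II = COP_actual/COP_Carnot = 2.065/11.13 = 0.1855.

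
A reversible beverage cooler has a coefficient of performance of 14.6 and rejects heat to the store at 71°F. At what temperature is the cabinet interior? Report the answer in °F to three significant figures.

For a Carnot refrigerator COP_R = T_C/(T_H − T_C), so T_C = COP·T_H/(1 + COP).
With T_H = 294.82 K, T_C = 14.6 × 294.82/15.60 = 275.92 K.
Converting, 275.92 K = 36.98°F.

37.0 °F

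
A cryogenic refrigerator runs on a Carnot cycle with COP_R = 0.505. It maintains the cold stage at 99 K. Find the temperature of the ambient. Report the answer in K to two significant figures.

COP_R = T_C/(T_H − T_C) gives T_H − T_C = T_C/COP.
With T_C = 99.00 K, T_H = 99.00 × (1 + 1/0.505) = 295.04 K.

300 K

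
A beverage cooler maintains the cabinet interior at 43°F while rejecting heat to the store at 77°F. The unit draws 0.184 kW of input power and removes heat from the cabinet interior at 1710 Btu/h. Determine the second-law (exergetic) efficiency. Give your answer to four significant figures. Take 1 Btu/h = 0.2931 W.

Converting, Q̇_C = 1710 Btu/h = 0.5012 kW, so COP_actual = Q̇_C/Ẇ = 0.5012/0.1840 = 2.724.
In absolute terms T_C = 279.26 K and T_H = 298.15 K, so ΔT = 18.89 K.
COP_Carnot = T_C/ΔT = 279.26/18.89 = 14.78.
η_II = COP_actual/COP_Carnot = 2.724/14.78 = 0.1842.

0.1842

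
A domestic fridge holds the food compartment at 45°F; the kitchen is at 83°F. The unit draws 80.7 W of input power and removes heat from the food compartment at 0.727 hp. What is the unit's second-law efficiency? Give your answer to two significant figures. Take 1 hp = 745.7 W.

Converting, Q̇_C = 0.7270 hp = 542.1 W, so COP_actual = Q̇_C/Ẇ = 542.1/80.70 = 6.718.
In absolute terms T_C = 280.37 K and T_H = 301.48 K, so ΔT = 21.11 K.
COP_Carnot = T_C/ΔT = 280.37/21.11 = 13.28.
η_II = COP_actual/COP_Carnot = 6.718/13.28 = 0.5058.

0.51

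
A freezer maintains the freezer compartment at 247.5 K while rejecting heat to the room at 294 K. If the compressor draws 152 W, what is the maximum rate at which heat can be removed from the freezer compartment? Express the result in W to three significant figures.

809 W

The reservoir spacing is ΔT = 294 − 247.5 = 46.50 K.
COP_Carnot = T_C/ΔT = 247.50/46.50 = 5.323.
Q̇_max = COP_Carnot × Ẇ = 5.323 × 152.0 W = 809.0 W.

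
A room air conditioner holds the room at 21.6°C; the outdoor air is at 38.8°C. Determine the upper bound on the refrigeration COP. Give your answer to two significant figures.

17

In absolute terms T_C = 294.75 K and T_H = 311.95 K, so ΔT = 17.20 K.
For a reversible cycle, COP_Carnot = T_C/ΔT = 294.75/17.20 = 17.14.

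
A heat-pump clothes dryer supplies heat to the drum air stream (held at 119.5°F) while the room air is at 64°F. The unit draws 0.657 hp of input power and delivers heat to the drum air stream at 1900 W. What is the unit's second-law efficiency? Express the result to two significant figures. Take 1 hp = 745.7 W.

Converting, Q̇_H = 1900 W = 2.548 hp, so COP_actual = Q̇_H/Ẇ = 2.548/0.6570 = 3.878.
In absolute terms T_C = 290.93 K and T_H = 321.76 K, so ΔT = 30.83 K.
COP_Carnot = T_H/ΔT = 321.76/30.83 = 10.44.
η_II = COP_actual/COP_Carnot = 3.878/10.44 = 0.3716.

0.37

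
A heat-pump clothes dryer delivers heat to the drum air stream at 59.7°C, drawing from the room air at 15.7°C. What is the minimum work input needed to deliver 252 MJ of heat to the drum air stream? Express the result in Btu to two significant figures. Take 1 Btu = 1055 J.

In absolute terms T_C = 288.85 K and T_H = 332.85 K, so ΔT = 44.00 K.
The reversible limit is COP_HP = T_H/ΔT = 7.565, so W_min = Q_H/COP = Q_H·ΔT/T_H.
W_min = 252.0 × 44.00/332.85 = 33.31 MJ = 31580 Btu.

32000 Btu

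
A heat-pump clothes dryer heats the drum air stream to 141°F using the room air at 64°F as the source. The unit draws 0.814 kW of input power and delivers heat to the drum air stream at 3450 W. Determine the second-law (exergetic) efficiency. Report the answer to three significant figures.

0.543

Converting, Q̇_H = 3450 W = 3.450 kW, so COP_actual = Q̇_H/Ẇ = 3.450/0.8140 = 4.238.
In absolute terms T_C = 290.93 K and T_H = 333.71 K, so ΔT = 42.78 K.
COP_Carnot = T_H/ΔT = 333.71/42.78 = 7.801.
η_II = COP_actual/COP_Carnot = 4.238/7.801 = 0.5433.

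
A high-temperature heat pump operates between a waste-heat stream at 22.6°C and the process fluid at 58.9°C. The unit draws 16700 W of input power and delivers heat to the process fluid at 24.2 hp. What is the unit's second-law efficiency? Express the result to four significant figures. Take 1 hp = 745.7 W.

0.1181

Converting, Q̇_H = 24.20 hp = 18050 W, so COP_actual = Q̇_H/Ẇ = 18050/16700 = 1.081.
In absolute terms T_C = 295.75 K and T_H = 332.05 K, so ΔT = 36.30 K.
COP_Carnot = T_H/ΔT = 332.05/36.30 = 9.147.
η_II = COP_actual/COP_Carnot = 1.081/9.147 = 0.1181.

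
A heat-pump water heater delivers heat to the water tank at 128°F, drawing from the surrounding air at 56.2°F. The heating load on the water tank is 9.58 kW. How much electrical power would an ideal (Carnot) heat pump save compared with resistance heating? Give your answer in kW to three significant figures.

8.41 kW

In absolute terms T_C = 286.59 K and T_H = 326.48 K, so ΔT = 39.89 K.
COP_Carnot = T_H/ΔT = 326.48/39.89 = 8.185.
Resistance heating needs Ẇ_res = Q̇_H = 9.580 kW; the reversible heat pump needs only Ẇ_hp = Q̇_H/COP = 1.170 kW.
Saving = 9.580 − 1.170 = 8.410 kW.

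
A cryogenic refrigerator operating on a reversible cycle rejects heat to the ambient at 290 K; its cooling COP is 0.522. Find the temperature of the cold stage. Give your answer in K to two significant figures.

For a Carnot refrigerator COP_R = T_C/(T_H − T_C), so T_C = COP·T_H/(1 + COP).
With T_H = 290.00 K, T_C = 0.522 × 290.00/1.522 = 99.46 K.

99 K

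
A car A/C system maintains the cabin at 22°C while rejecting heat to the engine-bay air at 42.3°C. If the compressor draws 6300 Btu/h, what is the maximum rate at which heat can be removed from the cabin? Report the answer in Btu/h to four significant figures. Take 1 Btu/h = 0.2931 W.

In absolute terms T_C = 295.15 K and T_H = 315.45 K, so ΔT = 20.30 K.
COP_Carnot = T_C/ΔT = 295.15/20.30 = 14.54.
Q̇_max = COP_Carnot × Ẇ = 14.54 × 6300 Btu/h = 91600 Btu/h.

91600 Btu/h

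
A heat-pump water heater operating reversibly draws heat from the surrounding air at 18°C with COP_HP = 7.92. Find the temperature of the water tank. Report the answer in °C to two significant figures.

COP_HP = T_H/(T_H − T_C) rearranges to T_H = COP·T_C/(COP − 1).
With T_C = 291.15 K, T_H = 7.92 × 291.15/6.920 = 333.22 K.
Converting, 333.22 K = 60.07°C.

60 °C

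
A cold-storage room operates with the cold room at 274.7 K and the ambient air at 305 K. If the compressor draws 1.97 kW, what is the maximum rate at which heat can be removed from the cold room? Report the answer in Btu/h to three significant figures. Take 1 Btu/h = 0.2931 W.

The reservoir spacing is ΔT = 305 − 274.7 = 30.30 K.
COP_Carnot = T_C/ΔT = 274.70/30.30 = 9.066.
Q̇_max = COP_Carnot × Ẇ = 9.066 × 1.970 kW = 17.86 kW = 60930 Btu/h.

60900 Btu/h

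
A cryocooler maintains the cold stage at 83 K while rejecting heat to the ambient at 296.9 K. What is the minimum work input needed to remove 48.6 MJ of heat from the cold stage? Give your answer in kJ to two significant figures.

The reservoir spacing is ΔT = 296.9 − 83 = 213.9 K.
The reversible limit is COP_R = T_C/ΔT = 0.3880, so W_min = Q_C/COP = Q_C·ΔT/T_C.
W_min = 48.60 × 213.9/83.00 = 125.2 MJ = 125200 kJ.

130000 kJ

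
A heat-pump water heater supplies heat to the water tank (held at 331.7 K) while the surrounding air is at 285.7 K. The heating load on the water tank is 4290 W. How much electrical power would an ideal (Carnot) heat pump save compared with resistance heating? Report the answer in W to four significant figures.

3695 W

The reservoir spacing is ΔT = 331.7 − 285.7 = 46.00 K.
COP_Carnot = T_H/ΔT = 331.70/46.00 = 7.211.
Resistance heating needs Ẇ_res = Q̇_H = 4290 W; the reversible heat pump needs only Ẇ_hp = Q̇_H/COP = 594.9 W.
Saving = 4290 − 594.9 = 3695 W.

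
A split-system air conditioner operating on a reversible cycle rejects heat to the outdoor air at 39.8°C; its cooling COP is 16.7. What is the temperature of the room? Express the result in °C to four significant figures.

22.12 °C

For a Carnot refrigerator COP_R = T_C/(T_H − T_C), so T_C = COP·T_H/(1 + COP).
With T_H = 312.95 K, T_C = 16.7 × 312.95/17.70 = 295.27 K.
Converting, 295.27 K = 22.12°C.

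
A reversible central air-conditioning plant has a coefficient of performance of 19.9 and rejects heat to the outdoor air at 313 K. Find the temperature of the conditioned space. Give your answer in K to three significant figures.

For a Carnot refrigerator COP_R = T_C/(T_H − T_C), so T_C = COP·T_H/(1 + COP).
With T_H = 313.00 K, T_C = 19.9 × 313.00/20.90 = 298.02 K.

298 K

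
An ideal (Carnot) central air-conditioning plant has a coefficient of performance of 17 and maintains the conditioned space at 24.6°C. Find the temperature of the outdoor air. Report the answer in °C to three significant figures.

COP_R = T_C/(T_H − T_C) gives T_H − T_C = T_C/COP.
With T_C = 297.75 K, T_H = 297.75 × (1 + 1/17) = 315.26 K.
Converting, 315.26 K = 42.11°C.

42.1 °C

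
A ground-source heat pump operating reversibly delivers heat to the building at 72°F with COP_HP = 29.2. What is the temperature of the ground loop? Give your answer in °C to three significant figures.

COP_HP = T_H/(T_H − T_C) gives T_H − T_C = T_H/COP.
With T_H = 295.37 K, T_C = 295.37 × (1 − 1/29.2) = 285.26 K.
Converting, 285.26 K = 12.11°C.

12.1 °C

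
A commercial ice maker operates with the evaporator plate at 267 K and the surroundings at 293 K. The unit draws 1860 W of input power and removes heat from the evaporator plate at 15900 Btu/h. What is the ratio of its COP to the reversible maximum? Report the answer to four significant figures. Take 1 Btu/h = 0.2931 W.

0.2440

Converting, Q̇_C = 15900 Btu/h = 4660 W, so COP_actual = Q̇_C/Ẇ = 4660/1860 = 2.506.
The reservoir spacing is ΔT = 293 − 267 = 26.00 K.
COP_Carnot = T_C/ΔT = 267.00/26.00 = 10.27.
η_II = COP_actual/COP_Carnot = 2.506/10.27 = 0.2440.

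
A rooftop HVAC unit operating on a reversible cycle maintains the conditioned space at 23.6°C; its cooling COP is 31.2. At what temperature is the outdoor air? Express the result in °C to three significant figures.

33.1 °C

COP_R = T_C/(T_H − T_C) gives T_H − T_C = T_C/COP.
With T_C = 296.75 K, T_H = 296.75 × (1 + 1/31.2) = 306.26 K.
Converting, 306.26 K = 33.11°C.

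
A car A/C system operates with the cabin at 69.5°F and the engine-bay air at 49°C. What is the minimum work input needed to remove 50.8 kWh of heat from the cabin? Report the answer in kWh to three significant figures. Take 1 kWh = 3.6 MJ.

In absolute terms T_C = 293.98 K and T_H = 322.15 K, so ΔT = 28.17 K.
The reversible limit is COP_R = T_C/ΔT = 10.44, so W_min = Q_C/COP = Q_C·ΔT/T_C.
W_min = 50.80 × 28.17/293.98 = 4.867 kWh.

4.87 kWh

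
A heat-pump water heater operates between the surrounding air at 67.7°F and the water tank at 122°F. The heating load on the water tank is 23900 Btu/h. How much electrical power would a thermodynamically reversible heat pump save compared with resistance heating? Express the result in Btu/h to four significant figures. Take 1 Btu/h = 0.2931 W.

In absolute terms T_C = 292.98 K and T_H = 323.15 K, so ΔT = 30.17 K.
COP_Carnot = T_H/ΔT = 323.15/30.17 = 10.71.
Resistance heating needs Ẇ_res = Q̇_H = 23900 Btu/h; the reversible heat pump needs only Ẇ_hp = Q̇_H/COP = 2231 Btu/h.
Saving = 23900 − 2231 = 21670 Btu/h.

21670 Btu/h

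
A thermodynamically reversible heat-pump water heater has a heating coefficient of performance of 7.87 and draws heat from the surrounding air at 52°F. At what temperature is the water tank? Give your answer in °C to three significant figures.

52.5 °C

COP_HP = T_H/(T_H − T_C) rearranges to T_H = COP·T_C/(COP − 1).
With T_C = 284.26 K, T_H = 7.87 × 284.26/6.870 = 325.64 K.
Converting, 325.64 K = 52.49°C.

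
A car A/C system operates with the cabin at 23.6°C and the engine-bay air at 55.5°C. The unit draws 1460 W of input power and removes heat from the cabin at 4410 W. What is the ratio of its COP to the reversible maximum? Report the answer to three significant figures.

0.325

COP_actual = Q̇_C/Ẇ = 4410/1460 = 3.021.
In absolute terms T_C = 296.75 K and T_H = 328.65 K, so ΔT = 31.90 K.
COP_Carnot = T_C/ΔT = 296.75/31.90 = 9.303.
η_II = COP_actual/COP_Carnot = 3.021/9.303 = 0.3247.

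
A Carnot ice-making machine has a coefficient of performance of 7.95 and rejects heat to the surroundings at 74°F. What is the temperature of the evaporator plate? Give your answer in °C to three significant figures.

-9.79 °C

For a Carnot refrigerator COP_R = T_C/(T_H − T_C), so T_C = COP·T_H/(1 + COP).
With T_H = 296.48 K, T_C = 7.95 × 296.48/8.950 = 263.36 K.
Converting, 263.36 K = -9.79°C.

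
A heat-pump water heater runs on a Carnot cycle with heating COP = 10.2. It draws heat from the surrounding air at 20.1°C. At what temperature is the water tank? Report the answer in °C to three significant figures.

COP_HP = T_H/(T_H − T_C) rearranges to T_H = COP·T_C/(COP − 1).
With T_C = 293.25 K, T_H = 10.2 × 293.25/9.200 = 325.12 K.
Converting, 325.12 K = 51.98°C.

52.0 °C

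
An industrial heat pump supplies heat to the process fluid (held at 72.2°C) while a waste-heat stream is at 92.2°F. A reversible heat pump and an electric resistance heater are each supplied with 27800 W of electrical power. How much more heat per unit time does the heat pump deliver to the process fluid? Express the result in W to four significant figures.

In absolute terms T_C = 306.59 K and T_H = 345.35 K, so ΔT = 38.76 K.
COP_Carnot = T_H/ΔT = 345.35/38.76 = 8.911.
The heat pump delivers Q̇_H = COP × Ẇ = 247700 W; the resistance heater delivers Ẇ = 27800 W.
Extra = (COP − 1)·Ẇ = 219900 W.

219900 W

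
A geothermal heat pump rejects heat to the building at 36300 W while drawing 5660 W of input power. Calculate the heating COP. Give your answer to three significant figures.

6.41

The first law gives Q̇_H = Q̇_C + Ẇ, so the three rates are Q̇_C = 30640, Q̇_H = 36300, Ẇ = 5660 W.
COP_HP = Q̇_H/Ẇ = 36300/5660 = 6.413.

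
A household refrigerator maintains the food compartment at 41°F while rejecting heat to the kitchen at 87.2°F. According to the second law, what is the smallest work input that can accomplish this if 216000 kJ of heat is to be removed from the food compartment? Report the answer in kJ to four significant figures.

In absolute terms T_C = 278.15 K and T_H = 303.82 K, so ΔT = 25.67 K.
The reversible limit is COP_R = T_C/ΔT = 10.84, so W_min = Q_C/COP = Q_C·ΔT/T_C.
W_min = 216000 × 25.67/278.15 = 19930 kJ.

19930 kJ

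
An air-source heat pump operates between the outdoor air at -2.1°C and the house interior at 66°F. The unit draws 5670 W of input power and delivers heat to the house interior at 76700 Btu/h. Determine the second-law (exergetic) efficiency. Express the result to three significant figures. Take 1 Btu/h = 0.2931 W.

Converting, Q̇_H = 76700 Btu/h = 22480 W, so COP_actual = Q̇_H/Ẇ = 22480/5670 = 3.965.
In absolute terms T_C = 271.05 K and T_H = 292.04 K, so ΔT = 20.99 K.
COP_Carnot = T_H/ΔT = 292.04/20.99 = 13.91.
η_II = COP_actual/COP_Carnot = 3.965/13.91 = 0.2850.

0.285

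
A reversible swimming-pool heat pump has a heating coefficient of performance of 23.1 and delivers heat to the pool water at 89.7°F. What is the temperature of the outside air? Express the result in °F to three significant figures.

COP_HP = T_H/(T_H − T_C) gives T_H − T_C = T_H/COP.
With T_H = 305.21 K, T_C = 305.21 × (1 − 1/23.1) = 291.99 K.
Converting, 291.99 K = 65.92°F.

65.9 °F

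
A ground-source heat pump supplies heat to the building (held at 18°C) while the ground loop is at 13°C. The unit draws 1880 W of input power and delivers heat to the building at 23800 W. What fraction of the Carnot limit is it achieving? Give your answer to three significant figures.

COP_actual = Q̇_H/Ẇ = 23800/1880 = 12.66.
In absolute terms T_C = 286.15 K and T_H = 291.15 K, so ΔT = 5.000 K.
COP_Carnot = T_H/ΔT = 291.15/5.000 = 58.23.
η_II = COP_actual/COP_Carnot = 12.66/58.23 = 0.2174.

0.217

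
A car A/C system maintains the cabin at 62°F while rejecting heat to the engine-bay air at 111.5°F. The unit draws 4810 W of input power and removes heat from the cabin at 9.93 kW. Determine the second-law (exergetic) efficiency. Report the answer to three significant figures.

0.196

Converting, Q̇_C = 9.930 kW = 9930 W, so COP_actual = Q̇_C/Ẇ = 9930/4810 = 2.064.
In absolute terms T_C = 289.82 K and T_H = 317.32 K, so ΔT = 27.50 K.
COP_Carnot = T_C/ΔT = 289.82/27.50 = 10.54.
η_II = COP_actual/COP_Carnot = 2.064/10.54 = 0.1959.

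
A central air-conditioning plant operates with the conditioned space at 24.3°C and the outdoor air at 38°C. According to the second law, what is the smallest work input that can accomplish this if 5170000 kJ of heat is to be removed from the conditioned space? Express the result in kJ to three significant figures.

238000 kJ

In absolute terms T_C = 297.45 K and T_H = 311.15 K, so ΔT = 13.70 K.
The reversible limit is COP_R = T_C/ΔT = 21.71, so W_min = Q_C/COP = Q_C·ΔT/T_C.
W_min = 5170000 × 13.70/297.45 = 238100 kJ.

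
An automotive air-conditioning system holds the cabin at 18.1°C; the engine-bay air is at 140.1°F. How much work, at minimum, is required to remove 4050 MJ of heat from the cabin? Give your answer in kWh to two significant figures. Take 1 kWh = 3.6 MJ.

160 kWh

In absolute terms T_C = 291.25 K and T_H = 333.21 K, so ΔT = 41.96 K.
The reversible limit is COP_R = T_C/ΔT = 6.942, so W_min = Q_C/COP = Q_C·ΔT/T_C.
W_min = 4050 × 41.96/291.25 = 583.4 MJ = 162.1 kWh.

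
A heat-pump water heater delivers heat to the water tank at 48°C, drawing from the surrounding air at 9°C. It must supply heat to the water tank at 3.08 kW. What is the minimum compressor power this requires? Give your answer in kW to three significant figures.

0.374 kW

In absolute terms T_C = 282.15 K and T_H = 321.15 K, so ΔT = 39.00 K.
COP_Carnot = T_H/ΔT = 321.15/39.00 = 8.235.
Ẇ_min = Q̇/COP_Carnot = 3.080/8.235 = 0.3740 kW.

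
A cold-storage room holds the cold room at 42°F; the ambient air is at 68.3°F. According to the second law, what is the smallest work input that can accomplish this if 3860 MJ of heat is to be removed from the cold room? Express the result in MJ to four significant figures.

202.4 MJ

In absolute terms T_C = 278.71 K and T_H = 293.32 K, so ΔT = 14.61 K.
The reversible limit is COP_R = T_C/ΔT = 19.07, so W_min = Q_C/COP = Q_C·ΔT/T_C.
W_min = 3860 × 14.61/278.71 = 202.4 MJ.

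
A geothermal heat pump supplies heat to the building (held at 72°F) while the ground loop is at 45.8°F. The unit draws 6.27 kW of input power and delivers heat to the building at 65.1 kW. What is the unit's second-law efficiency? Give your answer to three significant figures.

COP_actual = Q̇_H/Ẇ = 65.10/6.270 = 10.38.
In absolute terms T_C = 280.82 K and T_H = 295.37 K, so ΔT = 14.56 K.
COP_Carnot = T_H/ΔT = 295.37/14.56 = 20.29.
η_II = COP_actual/COP_Carnot = 10.38/20.29 = 0.5116.

0.512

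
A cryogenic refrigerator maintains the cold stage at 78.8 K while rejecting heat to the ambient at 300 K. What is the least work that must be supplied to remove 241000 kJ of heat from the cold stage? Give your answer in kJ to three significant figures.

The reservoir spacing is ΔT = 300 − 78.8 = 221.2 K.
The reversible limit is COP_R = T_C/ΔT = 0.3562, so W_min = Q_C/COP = Q_C·ΔT/T_C.
W_min = 241000 × 221.2/78.80 = 676500 kJ.

677000 kJ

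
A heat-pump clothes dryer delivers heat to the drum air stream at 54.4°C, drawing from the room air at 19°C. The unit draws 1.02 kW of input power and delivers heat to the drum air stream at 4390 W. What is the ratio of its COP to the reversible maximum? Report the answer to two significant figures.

0.47

Converting, Q̇_H = 4390 W = 4.390 kW, so COP_actual = Q̇_H/Ẇ = 4.390/1.020 = 4.304.
In absolute terms T_C = 292.15 K and T_H = 327.55 K, so ΔT = 35.40 K.
COP_Carnot = T_H/ΔT = 327.55/35.40 = 9.253.
η_II = COP_actual/COP_Carnot = 4.304/9.253 = 0.4651.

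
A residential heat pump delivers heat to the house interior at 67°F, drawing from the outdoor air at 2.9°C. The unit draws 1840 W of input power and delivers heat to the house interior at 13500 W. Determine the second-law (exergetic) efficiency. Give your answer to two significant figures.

COP_actual = Q̇_H/Ẇ = 13500/1840 = 7.337.
In absolute terms T_C = 276.05 K and T_H = 292.59 K, so ΔT = 16.54 K.
COP_Carnot = T_H/ΔT = 292.59/16.54 = 17.69.
η_II = COP_actual/COP_Carnot = 7.337/17.69 = 0.4149.

0.41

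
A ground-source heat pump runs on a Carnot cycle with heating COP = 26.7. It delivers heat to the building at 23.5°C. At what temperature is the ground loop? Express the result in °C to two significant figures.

COP_HP = T_H/(T_H − T_C) gives T_H − T_C = T_H/COP.
With T_H = 296.65 K, T_C = 296.65 × (1 − 1/26.7) = 285.54 K.
Converting, 285.54 K = 12.39°C.

12 °C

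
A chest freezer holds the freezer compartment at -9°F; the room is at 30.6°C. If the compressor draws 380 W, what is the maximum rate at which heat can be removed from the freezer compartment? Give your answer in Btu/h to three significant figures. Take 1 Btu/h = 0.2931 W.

In absolute terms T_C = 250.37 K and T_H = 303.75 K, so ΔT = 53.38 K.
COP_Carnot = T_C/ΔT = 250.37/53.38 = 4.691.
Q̇_max = COP_Carnot × Ẇ = 4.691 × 380.0 W = 1782 W = 6081 Btu/h.

6080 Btu/h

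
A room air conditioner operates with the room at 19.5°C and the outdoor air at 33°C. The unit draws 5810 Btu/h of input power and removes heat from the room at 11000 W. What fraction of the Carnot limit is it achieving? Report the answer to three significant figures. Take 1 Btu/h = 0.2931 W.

0.298

Converting, Q̇_C = 11000 W = 37530 Btu/h, so COP_actual = Q̇_C/Ẇ = 37530/5810 = 6.460.
In absolute terms T_C = 292.65 K and T_H = 306.15 K, so ΔT = 13.50 K.
COP_Carnot = T_C/ΔT = 292.65/13.50 = 21.68.
η_II = COP_actual/COP_Carnot = 6.460/21.68 = 0.2980.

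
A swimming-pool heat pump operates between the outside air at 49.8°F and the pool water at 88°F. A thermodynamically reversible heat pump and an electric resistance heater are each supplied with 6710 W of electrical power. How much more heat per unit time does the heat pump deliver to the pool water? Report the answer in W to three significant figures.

In absolute terms T_C = 283.04 K and T_H = 304.26 K, so ΔT = 21.22 K.
COP_Carnot = T_H/ΔT = 304.26/21.22 = 14.34.
The heat pump delivers Q̇_H = COP × Ẇ = 96200 W; the resistance heater delivers Ẇ = 6710 W.
Extra = (COP − 1)·Ẇ = 89490 W.

89500 W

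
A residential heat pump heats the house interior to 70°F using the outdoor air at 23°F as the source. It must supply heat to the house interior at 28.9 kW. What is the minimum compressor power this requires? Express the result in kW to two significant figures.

2.6 kW

In absolute terms T_C = 268.15 K and T_H = 294.26 K, so ΔT = 26.11 K.
COP_Carnot = T_H/ΔT = 294.26/26.11 = 11.27.
Ẇ_min = Q̇/COP_Carnot = 28.90/11.27 = 2.564 kW.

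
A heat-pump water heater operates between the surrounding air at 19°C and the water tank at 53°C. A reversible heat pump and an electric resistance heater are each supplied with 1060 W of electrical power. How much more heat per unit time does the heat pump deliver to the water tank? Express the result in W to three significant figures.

9110 W

In absolute terms T_C = 292.15 K and T_H = 326.15 K, so ΔT = 34.00 K.
COP_Carnot = T_H/ΔT = 326.15/34.00 = 9.593.
The heat pump delivers Q̇_H = COP × Ẇ = 10170 W; the resistance heater delivers Ẇ = 1060 W.
Extra = (COP − 1)·Ẇ = 9108 W.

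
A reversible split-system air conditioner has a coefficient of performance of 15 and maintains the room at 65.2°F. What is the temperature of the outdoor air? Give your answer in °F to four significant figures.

COP_R = T_C/(T_H − T_C) gives T_H − T_C = T_C/COP.
With T_C = 291.59 K, T_H = 291.59 × (1 + 1/15) = 311.03 K.
Converting, 311.03 K = 100.19°F.

100.2 °F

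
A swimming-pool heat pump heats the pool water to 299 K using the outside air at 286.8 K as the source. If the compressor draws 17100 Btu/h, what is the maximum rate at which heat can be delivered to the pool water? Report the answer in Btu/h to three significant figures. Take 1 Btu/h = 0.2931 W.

The reservoir spacing is ΔT = 299 − 286.8 = 12.20 K.
COP_Carnot = T_H/ΔT = 299.00/12.20 = 24.51.
Q̇_max = COP_Carnot × Ẇ = 24.51 × 17100 Btu/h = 419100 Btu/h.

419000 Btu/h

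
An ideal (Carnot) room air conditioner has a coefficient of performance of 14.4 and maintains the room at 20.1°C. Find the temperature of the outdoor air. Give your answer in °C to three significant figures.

40.5 °C

COP_R = T_C/(T_H − T_C) gives T_H − T_C = T_C/COP.
With T_C = 293.25 K, T_H = 293.25 × (1 + 1/14.4) = 313.61 K.
Converting, 313.61 K = 40.46°C.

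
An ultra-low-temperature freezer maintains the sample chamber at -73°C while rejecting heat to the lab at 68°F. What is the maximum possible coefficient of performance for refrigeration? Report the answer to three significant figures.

In absolute terms T_C = 200.15 K and T_H = 293.15 K, so ΔT = 93.00 K.
For a reversible cycle, COP_Carnot = T_C/ΔT = 200.15/93.00 = 2.152.

2.15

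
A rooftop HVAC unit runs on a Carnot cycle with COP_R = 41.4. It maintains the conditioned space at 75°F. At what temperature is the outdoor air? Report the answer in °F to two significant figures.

88 °F

COP_R = T_C/(T_H − T_C) gives T_H − T_C = T_C/COP.
With T_C = 297.04 K, T_H = 297.04 × (1 + 1/41.4) = 304.21 K.
Converting, 304.21 K = 87.91°F.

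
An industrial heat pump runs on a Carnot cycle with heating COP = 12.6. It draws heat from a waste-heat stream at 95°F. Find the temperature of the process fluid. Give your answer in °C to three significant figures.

COP_HP = T_H/(T_H − T_C) rearranges to T_H = COP·T_C/(COP − 1).
With T_C = 308.15 K, T_H = 12.6 × 308.15/11.60 = 334.71 K.
Converting, 334.71 K = 61.56°C.

61.6 °C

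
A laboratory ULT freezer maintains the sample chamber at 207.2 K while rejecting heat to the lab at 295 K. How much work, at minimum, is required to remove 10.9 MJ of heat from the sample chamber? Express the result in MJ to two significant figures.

4.6 MJ

The reservoir spacing is ΔT = 295 − 207.2 = 87.80 K.
The reversible limit is COP_R = T_C/ΔT = 2.360, so W_min = Q_C/COP = Q_C·ΔT/T_C.
W_min = 10.90 × 87.80/207.20 = 4.619 MJ.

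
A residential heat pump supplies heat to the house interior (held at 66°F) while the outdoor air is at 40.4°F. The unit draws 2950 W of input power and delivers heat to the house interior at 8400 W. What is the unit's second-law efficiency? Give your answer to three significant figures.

COP_actual = Q̇_H/Ẇ = 8400/2950 = 2.847.
In absolute terms T_C = 277.82 K and T_H = 292.04 K, so ΔT = 14.22 K.
COP_Carnot = T_H/ΔT = 292.04/14.22 = 20.53.
η_II = COP_actual/COP_Carnot = 2.847/20.53 = 0.1387.

0.139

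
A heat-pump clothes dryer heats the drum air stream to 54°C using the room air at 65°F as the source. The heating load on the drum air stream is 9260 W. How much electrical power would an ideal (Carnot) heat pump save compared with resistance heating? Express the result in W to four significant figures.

In absolute terms T_C = 291.48 K and T_H = 327.15 K, so ΔT = 35.67 K.
COP_Carnot = T_H/ΔT = 327.15/35.67 = 9.172.
Resistance heating needs Ẇ_res = Q̇_H = 9260 W; the reversible heat pump needs only Ẇ_hp = Q̇_H/COP = 1010 W.
Saving = 9260 − 1010 = 8250 W.

8250 W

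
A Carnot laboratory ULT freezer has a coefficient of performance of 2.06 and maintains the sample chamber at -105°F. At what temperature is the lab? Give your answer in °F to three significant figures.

COP_R = T_C/(T_H − T_C) gives T_H − T_C = T_C/COP.
With T_C = 197.04 K, T_H = 197.04 × (1 + 1/2.06) = 292.69 K.
Converting, 292.69 K = 67.17°F.

67.2 °F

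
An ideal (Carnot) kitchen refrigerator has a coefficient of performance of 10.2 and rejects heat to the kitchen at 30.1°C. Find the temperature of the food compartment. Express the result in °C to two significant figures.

3.0 °C

For a Carnot refrigerator COP_R = T_C/(T_H − T_C), so T_C = COP·T_H/(1 + COP).
With T_H = 303.25 K, T_C = 10.2 × 303.25/11.20 = 276.17 K.
Converting, 276.17 K = 3.02°C.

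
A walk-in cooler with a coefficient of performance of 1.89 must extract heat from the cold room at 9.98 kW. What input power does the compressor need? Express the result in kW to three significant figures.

Ẇ = Q̇_C/COP = 9.980/1.89 = 5.280 kW.

5.28 kW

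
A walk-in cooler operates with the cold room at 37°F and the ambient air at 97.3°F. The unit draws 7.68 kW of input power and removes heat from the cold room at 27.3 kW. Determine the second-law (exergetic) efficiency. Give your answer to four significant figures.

COP_actual = Q̇_C/Ẇ = 27.30/7.680 = 3.555.
In absolute terms T_C = 275.93 K and T_H = 309.43 K, so ΔT = 33.50 K.
COP_Carnot = T_C/ΔT = 275.93/33.50 = 8.237.
η_II = COP_actual/COP_Carnot = 3.555/8.237 = 0.4316.

0.4316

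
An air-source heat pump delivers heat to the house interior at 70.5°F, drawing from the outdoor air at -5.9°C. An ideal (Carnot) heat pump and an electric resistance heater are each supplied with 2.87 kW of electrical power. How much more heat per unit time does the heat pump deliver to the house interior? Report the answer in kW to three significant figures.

In absolute terms T_C = 267.25 K and T_H = 294.54 K, so ΔT = 27.29 K.
COP_Carnot = T_H/ΔT = 294.54/27.29 = 10.79.
The heat pump delivers Q̇_H = COP × Ẇ = 30.98 kW; the resistance heater delivers Ẇ = 2.870 kW.
Extra = (COP − 1)·Ẇ = 28.11 kW.

28.1 kW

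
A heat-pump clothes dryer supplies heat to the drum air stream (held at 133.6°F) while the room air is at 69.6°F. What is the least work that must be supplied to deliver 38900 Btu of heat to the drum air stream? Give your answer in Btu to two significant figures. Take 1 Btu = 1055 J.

In absolute terms T_C = 294.04 K and T_H = 329.59 K, so ΔT = 35.56 K.
The reversible limit is COP_HP = T_H/ΔT = 9.270, so W_min = Q_H/COP = Q_H·ΔT/T_H.
W_min = 38900 × 35.56/329.59 = 4196 Btu.

4200 Btu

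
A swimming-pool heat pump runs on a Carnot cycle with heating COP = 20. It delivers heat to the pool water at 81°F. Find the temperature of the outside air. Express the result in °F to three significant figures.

54.0 °F

COP_HP = T_H/(T_H − T_C) gives T_H − T_C = T_H/COP.
With T_H = 300.37 K, T_C = 300.37 × (1 − 1/20) = 285.35 K.
Converting, 285.35 K = 53.97°F.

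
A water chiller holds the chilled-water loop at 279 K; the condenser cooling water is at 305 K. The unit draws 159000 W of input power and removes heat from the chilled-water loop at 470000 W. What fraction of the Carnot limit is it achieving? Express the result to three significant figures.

0.275

COP_actual = Q̇_C/Ẇ = 470000/159000 = 2.956.
The reservoir spacing is ΔT = 305 − 279 = 26.00 K.
COP_Carnot = T_C/ΔT = 279.00/26.00 = 10.73.
η_II = COP_actual/COP_Carnot = 2.956/10.73 = 0.2755.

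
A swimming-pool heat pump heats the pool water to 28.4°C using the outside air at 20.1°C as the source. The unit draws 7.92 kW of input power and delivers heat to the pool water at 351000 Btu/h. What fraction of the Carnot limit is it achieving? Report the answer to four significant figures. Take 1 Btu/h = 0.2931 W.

0.3575

Converting, Q̇_H = 351000 Btu/h = 102.9 kW, so COP_actual = Q̇_H/Ẇ = 102.9/7.920 = 12.99.
In absolute terms T_C = 293.25 K and T_H = 301.55 K, so ΔT = 8.300 K.
COP_Carnot = T_H/ΔT = 301.55/8.300 = 36.33.
η_II = COP_actual/COP_Carnot = 12.99/36.33 = 0.3575.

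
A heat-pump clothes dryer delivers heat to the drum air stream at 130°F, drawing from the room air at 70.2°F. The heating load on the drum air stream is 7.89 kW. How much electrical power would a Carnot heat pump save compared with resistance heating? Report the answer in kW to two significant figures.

7.1 kW

In absolute terms T_C = 294.37 K and T_H = 327.59 K, so ΔT = 33.22 K.
COP_Carnot = T_H/ΔT = 327.59/33.22 = 9.861.
Resistance heating needs Ẇ_res = Q̇_H = 7.890 kW; the reversible heat pump needs only Ẇ_hp = Q̇_H/COP = 0.8001 kW.
Saving = 7.890 − 0.8001 = 7.090 kW.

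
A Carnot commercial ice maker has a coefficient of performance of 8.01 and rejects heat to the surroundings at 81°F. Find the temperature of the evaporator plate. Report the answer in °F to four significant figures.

For a Carnot refrigerator COP_R = T_C/(T_H − T_C), so T_C = COP·T_H/(1 + COP).
With T_H = 300.37 K, T_C = 8.01 × 300.37/9.010 = 267.03 K.
Converting, 267.03 K = 20.99°F.

20.99 °F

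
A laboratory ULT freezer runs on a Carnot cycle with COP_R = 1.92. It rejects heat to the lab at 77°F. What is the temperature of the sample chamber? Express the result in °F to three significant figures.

-107 °F

For a Carnot refrigerator COP_R = T_C/(T_H − T_C), so T_C = COP·T_H/(1 + COP).
With T_H = 298.15 K, T_C = 1.92 × 298.15/2.920 = 196.04 K.
Converting, 196.04 K = -106.79°F.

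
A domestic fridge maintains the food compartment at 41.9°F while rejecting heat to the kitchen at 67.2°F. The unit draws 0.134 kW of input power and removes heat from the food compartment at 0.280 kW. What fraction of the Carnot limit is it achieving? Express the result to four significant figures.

COP_actual = Q̇_C/Ẇ = 0.2800/0.1340 = 2.090.
In absolute terms T_C = 278.65 K and T_H = 292.71 K, so ΔT = 14.06 K.
COP_Carnot = T_C/ΔT = 278.65/14.06 = 19.82.
η_II = COP_actual/COP_Carnot = 2.090/19.82 = 0.1054.

0.1054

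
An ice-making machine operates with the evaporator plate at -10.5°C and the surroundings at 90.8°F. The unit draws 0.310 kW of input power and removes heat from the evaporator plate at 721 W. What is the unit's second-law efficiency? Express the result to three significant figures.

Converting, Q̇_C = 721.0 W = 0.7210 kW, so COP_actual = Q̇_C/Ẇ = 0.7210/0.3100 = 2.326.
In absolute terms T_C = 262.65 K and T_H = 305.82 K, so ΔT = 43.17 K.
COP_Carnot = T_C/ΔT = 262.65/43.17 = 6.085.
η_II = COP_actual/COP_Carnot = 2.326/6.085 = 0.3822.

0.382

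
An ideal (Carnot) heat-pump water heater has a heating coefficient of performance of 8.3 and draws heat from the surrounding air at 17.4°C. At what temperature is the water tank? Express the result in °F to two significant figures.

COP_HP = T_H/(T_H − T_C) rearranges to T_H = COP·T_C/(COP − 1).
With T_C = 290.55 K, T_H = 8.3 × 290.55/7.300 = 330.35 K.
Converting, 330.35 K = 134.96°F.

130 °F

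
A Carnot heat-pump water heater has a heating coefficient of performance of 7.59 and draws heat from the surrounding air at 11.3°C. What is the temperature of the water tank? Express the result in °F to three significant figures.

COP_HP = T_H/(T_H − T_C) rearranges to T_H = COP·T_C/(COP − 1).
With T_C = 284.45 K, T_H = 7.59 × 284.45/6.590 = 327.61 K.
Converting, 327.61 K = 130.03°F.

130 °F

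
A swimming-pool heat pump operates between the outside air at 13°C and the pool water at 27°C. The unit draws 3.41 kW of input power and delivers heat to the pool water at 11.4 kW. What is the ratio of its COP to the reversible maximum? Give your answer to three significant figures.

COP_actual = Q̇_H/Ẇ = 11.40/3.410 = 3.343.
In absolute terms T_C = 286.15 K and T_H = 300.15 K, so ΔT = 14.00 K.
COP_Carnot = T_H/ΔT = 300.15/14.00 = 21.44.
η_II = COP_actual/COP_Carnot = 3.343/21.44 = 0.1559.

0.156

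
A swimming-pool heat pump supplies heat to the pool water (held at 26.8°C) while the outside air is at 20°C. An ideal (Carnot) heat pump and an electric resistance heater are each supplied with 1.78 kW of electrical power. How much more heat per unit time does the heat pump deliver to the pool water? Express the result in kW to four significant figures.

In absolute terms T_C = 293.15 K and T_H = 299.95 K, so ΔT = 6.800 K.
COP_Carnot = T_H/ΔT = 299.95/6.800 = 44.11.
The heat pump delivers Q̇_H = COP × Ẇ = 78.52 kW; the resistance heater delivers Ẇ = 1.780 kW.
Extra = (COP − 1)·Ẇ = 76.74 kW.

76.74 kW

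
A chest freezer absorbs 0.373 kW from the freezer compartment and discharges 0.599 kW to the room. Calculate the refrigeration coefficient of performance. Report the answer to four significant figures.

The first law gives Q̇_H = Q̇_C + Ẇ, so the three rates are Q̇_C = 0.3730, Q̇_H = 0.5990, Ẇ = 0.2260 kW.
COP_R = Q̇_C/Ẇ = 0.3730/0.2260 = 1.650.

1.650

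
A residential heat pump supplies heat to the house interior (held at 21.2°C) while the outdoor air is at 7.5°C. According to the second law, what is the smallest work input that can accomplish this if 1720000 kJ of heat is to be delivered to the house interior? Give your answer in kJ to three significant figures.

80100 kJ

In absolute terms T_C = 280.65 K and T_H = 294.35 K, so ΔT = 13.70 K.
The reversible limit is COP_HP = T_H/ΔT = 21.49, so W_min = Q_H/COP = Q_H·ΔT/T_H.
W_min = 1720000 × 13.70/294.35 = 80050 kJ.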